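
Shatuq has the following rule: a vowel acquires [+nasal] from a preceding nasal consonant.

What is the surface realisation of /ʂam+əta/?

[ʂamə̃ta]

The vowel /ə/ is adjacent to the preceding nasal /m/, so it acquires [+nasal] and surfaces as [ə̃].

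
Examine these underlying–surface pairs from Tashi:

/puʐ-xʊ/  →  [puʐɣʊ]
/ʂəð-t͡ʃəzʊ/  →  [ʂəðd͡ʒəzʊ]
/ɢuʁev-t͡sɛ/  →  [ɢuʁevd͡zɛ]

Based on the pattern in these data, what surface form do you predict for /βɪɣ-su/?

The data show progressive voicing assimilation: /x/ → [ɣ] after /ʐ/; /t͡ʃ/ → [d͡ʒ] after /ð/; /t͡s/ → [d͡z] after /v/. In each pair only voicing changes, matching the preceding consonant, while place and manner stay constant.
/s/ is a voiceless alveolar fricative. The preceding trigger /ɣ/ is voiced, so /s/ must become voiced as well.
A voiced alveolar fricative is [z], so the surface segment is [z].

[βɪɣzu]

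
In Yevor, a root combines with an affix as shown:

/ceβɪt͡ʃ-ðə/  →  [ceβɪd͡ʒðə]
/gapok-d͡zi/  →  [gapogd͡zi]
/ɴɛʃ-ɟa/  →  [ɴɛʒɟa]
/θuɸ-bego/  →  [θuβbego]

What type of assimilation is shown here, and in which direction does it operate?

Comparing underlying and surface forms, /t͡ʃ/ → [d͡ʒ] is the alternation; the neighbouring /ð/ is constant.
The change voiceless → voiced matches the voicing of the following /ð/, identifying this as voicing assimilation.
Place and manner are unchanged, so the assimilation is partial, not total.
Checking the remaining alternations: /k/ → [g] before /d͡z/ (voiceless → voiced, matching voiced); /ʃ/ → [ʒ] before /ɟ/ (voiceless → voiced, matching voiced); /ɸ/ → [β] before /b/ (voiceless → voiced, matching voiced) — only voicing changes, and always toward the following segment.
The trigger is the following segment, so the direction is regressive (anticipatory).

regressive voicing assimilation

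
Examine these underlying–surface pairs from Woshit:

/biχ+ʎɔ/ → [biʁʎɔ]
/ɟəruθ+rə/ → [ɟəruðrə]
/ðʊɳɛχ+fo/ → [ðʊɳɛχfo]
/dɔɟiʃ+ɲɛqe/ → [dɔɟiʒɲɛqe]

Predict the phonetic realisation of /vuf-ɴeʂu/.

The data show regressive voicing assimilation: /χ/ → [ʁ] before /ʎ/; /θ/ → [ð] before /r/; /ʃ/ → [ʒ] before /ɲ/. In each pair only voicing changes, matching the following consonant, while place and manner stay constant.
No alternation appears in [ðʊɳɛχfo]: there the adjacent consonants already agree in voicing (/χ/ and /f/ are both voiceless), so this form is consistent with the same rule.
The rule targets /f/ (voiceless labiodental fricative), which sits before the trigger /ɴ/ (voiced).
A voiced labiodental fricative is [v], so the surface segment is [v].

[vuvɴeʂu]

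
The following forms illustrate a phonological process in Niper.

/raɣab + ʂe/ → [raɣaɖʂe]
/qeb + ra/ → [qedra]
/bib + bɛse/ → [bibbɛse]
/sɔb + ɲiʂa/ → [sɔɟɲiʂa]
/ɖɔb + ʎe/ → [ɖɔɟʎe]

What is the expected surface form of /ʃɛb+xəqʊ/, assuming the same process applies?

[ʃɛgxəqʊ]

The data show regressive place assimilation: /b/ → [ɖ] before /ʂ/; /b/ → [d] before /r/; /b/ → [ɟ] before /ɲ/; /b/ → [ɟ] before /ʎ/. In each pair only place changes, matching the following consonant, while manner and voice stay constant.
Nothing changes in [bibbɛse]: there the adjacent consonants already agree in place (/b/ and /b/ are both bilabial), so this form is consistent with the same rule.
The rule targets /b/ (voiced bilabial stop), which sits before the trigger /x/ (velar).
A voiced velar stop is [g], so the surface segment is [g].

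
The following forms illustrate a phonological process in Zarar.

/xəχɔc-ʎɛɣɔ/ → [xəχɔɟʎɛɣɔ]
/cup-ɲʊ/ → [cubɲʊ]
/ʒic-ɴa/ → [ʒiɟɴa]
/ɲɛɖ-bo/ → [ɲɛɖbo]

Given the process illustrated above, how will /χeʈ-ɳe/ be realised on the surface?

The data show regressive voicing assimilation: /c/ → [ɟ] before /ʎ/; /p/ → [b] before /ɲ/; /c/ → [ɟ] before /ɴ/. In each pair only voicing changes, matching the following consonant, while place and manner stay constant.
Nothing changes in [ɲɛɖbo]: there the adjacent consonants already agree in voicing (/ɖ/ and /b/ are both voiced), so this form is consistent with the same rule.
The rule targets /ʈ/ (voiceless retroflex stop), which sits before the trigger /ɳ/ (voiced).
The voiced retroflex stop is [ɖ], so /ʈ/ → [ɖ].

[χeɖɳe]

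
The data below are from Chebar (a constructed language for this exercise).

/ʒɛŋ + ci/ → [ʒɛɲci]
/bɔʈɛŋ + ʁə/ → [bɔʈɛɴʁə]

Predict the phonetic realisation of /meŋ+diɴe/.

[mendiɴe]

The data show regressive place assimilation: /ŋ/ → [ɲ] before /c/; /ŋ/ → [ɴ] before /ʁ/. In each pair only place changes, matching the following consonant, while manner and voice stay constant.
The rule targets /ŋ/ (voiced velar nasal), which sits before the trigger /d/ (alveolar).
The voiced alveolar nasal is [n], so /ŋ/ → [n].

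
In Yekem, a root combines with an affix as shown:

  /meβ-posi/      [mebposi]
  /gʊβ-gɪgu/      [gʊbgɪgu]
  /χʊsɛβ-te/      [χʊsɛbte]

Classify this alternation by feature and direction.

The segment that alternates is /β/, which surfaces as [b] when adjacent to /p/.
/β/ is a fricative while /p/ is a stop; the output [b] is a stop, matching the trigger — so the feature that spreads is manner.
Place and voice are unchanged, so the assimilation is partial, not total.
Checking the remaining alternations: /β/ → [b] before /g/ (fricative → stop, matching a stop); /β/ → [b] before /t/ (fricative → stop, matching a stop) — only manner changes, and always toward the following segment.
Since the segment that changes precedes the conditioning segment, the assimilation is regressive.

regressive manner assimilation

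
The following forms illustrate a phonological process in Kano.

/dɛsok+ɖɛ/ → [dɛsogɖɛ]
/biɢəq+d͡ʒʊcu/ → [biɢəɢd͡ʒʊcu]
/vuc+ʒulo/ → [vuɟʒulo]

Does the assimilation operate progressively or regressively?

regressive

Underlying /k/ is realised as [g] next to /ɖ/; /ɖ/ itself does not change.
The change voiceless → voiced matches the voicing of the following /ɖ/, identifying this as voicing assimilation.
The same holds elsewhere in the data: /q/ → [ɢ] before /d͡ʒ/ (voiceless → voiced, matching voiced); /c/ → [ɟ] before /ʒ/ (voiceless → voiced, matching voiced) — only voicing changes, and always toward the following segment.
The trigger is the following segment, so the direction is regressive (anticipatory).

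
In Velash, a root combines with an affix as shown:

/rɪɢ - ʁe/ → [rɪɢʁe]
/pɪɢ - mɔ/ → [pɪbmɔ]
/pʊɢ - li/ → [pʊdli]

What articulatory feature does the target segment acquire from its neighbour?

place

The segment that alternates is /ɢ/, which surfaces as [b] when adjacent to /m/.
The change uvular → bilabial matches the place of the following /m/, identifying this as place assimilation.
The same holds elsewhere in the data: /ɢ/ → [d] before /l/ (uvular → alveolar, matching alveolar) — only place changes, and always toward the following segment.
Nothing changes in [rɪɢʁe]: there the adjacent consonants already agree in place (/ɢ/ and /ʁ/ are both uvular), so this form is consistent with the same rule.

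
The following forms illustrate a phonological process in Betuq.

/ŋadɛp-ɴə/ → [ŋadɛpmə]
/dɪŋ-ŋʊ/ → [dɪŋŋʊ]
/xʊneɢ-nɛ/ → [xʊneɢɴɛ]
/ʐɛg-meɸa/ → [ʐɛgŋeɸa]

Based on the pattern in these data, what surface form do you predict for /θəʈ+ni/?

The data show progressive place assimilation: /ɴ/ → [m] after /p/; /n/ → [ɴ] after /ɢ/; /m/ → [ŋ] after /g/. In each pair only place changes, matching the preceding consonant, while manner and voice stay constant.
No alternation appears in [dɪŋŋʊ]: there the adjacent consonants already agree in place (/ŋ/ and /ŋ/ are both velar), so this form is consistent with the same rule.
The rule targets /n/ (voiced alveolar nasal), which sits after the trigger /ʈ/ (retroflex).
A voiced retroflex nasal is [ɳ], so the surface segment is [ɳ].

[θəʈɳi]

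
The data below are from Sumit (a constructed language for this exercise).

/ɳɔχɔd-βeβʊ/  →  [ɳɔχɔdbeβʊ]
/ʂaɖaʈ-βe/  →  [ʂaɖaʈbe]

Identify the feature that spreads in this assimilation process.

manner

Comparing underlying and surface forms, /β/ → [b] is the alternation; the neighbouring /d/ is constant.
The change fricative → stop matches the manner of the preceding /d/, identifying this as manner assimilation.
Checking the remaining alternation: /β/ → [b] after /ʈ/ (fricative → stop, matching a stop) — only manner changes, and always toward the preceding segment.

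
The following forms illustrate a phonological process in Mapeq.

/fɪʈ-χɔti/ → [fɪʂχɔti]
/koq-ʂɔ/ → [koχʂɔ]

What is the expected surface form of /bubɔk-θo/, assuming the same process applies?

The data show regressive manner assimilation: /ʈ/ → [ʂ] before /χ/; /q/ → [χ] before /ʂ/. In each pair only manner changes, matching the following consonant, while place and voice stay constant.
/k/ is a voiceless velar stop. The following trigger /θ/ is a fricative, so /k/ must become a fricative as well.
The voiceless velar fricative is [x], so /k/ → [x].

[bubɔxθo]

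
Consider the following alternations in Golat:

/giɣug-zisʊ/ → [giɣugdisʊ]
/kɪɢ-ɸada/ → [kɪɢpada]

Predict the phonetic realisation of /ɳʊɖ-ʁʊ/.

[ɳʊɖɢʊ]

The data show progressive manner assimilation: /z/ → [d] after /g/; /ɸ/ → [p] after /ɢ/. In each pair only manner changes, matching the preceding consonant, while place and voice stay constant.
The rule targets /ʁ/ (voiced uvular fricative), which sits after the trigger /ɖ/ (stop).
A voiced uvular stop is [ɢ], so the surface segment is [ɢ].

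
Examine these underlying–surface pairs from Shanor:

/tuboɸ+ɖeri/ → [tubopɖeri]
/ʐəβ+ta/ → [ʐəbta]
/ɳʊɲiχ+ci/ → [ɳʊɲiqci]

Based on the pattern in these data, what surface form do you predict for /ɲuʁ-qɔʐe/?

The data show regressive manner assimilation: /ɸ/ → [p] before /ɖ/; /β/ → [b] before /t/; /χ/ → [q] before /c/. In each pair only manner changes, matching the following consonant, while place and voice stay constant.
/ʁ/ is a voiced uvular fricative. The following trigger /q/ is a stop, so /ʁ/ must become a stop as well.
Changing only its manner to stop gives [ɢ] — the voiced uvular stop.

[ɲuɢqɔʐe]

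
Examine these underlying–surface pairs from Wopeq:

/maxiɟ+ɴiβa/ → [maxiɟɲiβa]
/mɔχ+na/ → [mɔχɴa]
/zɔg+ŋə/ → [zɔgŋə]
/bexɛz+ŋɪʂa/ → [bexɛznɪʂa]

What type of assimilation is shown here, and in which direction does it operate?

progressive place assimilation

Underlying /ɴ/ is realised as [ɲ] next to /ɟ/; /ɟ/ itself does not change.
/ɴ/ is uvular while /ɟ/ is palatal; the output [ɲ] is palatal, matching the trigger — so the feature that spreads is place.
Manner and voice are unchanged, so the assimilation is partial, not total.
Checking the remaining alternations: /n/ → [ɴ] after /χ/ (alveolar → uvular, matching uvular); /ŋ/ → [n] after /z/ (velar → alveolar, matching alveolar) — only place changes, and always toward the preceding segment.
No alternation appears in [zɔgŋə]: there the adjacent consonants already agree in place (/ŋ/ and /g/ are both velar), so this form is consistent with the same rule.
The trigger is the preceding segment, so the direction is progressive (perseverative).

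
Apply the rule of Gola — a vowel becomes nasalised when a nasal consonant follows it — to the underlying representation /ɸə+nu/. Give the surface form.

[ɸə̃nu]

The vowel /ə/ is adjacent to the following nasal /n/, so it acquires [+nasal] and surfaces as [ə̃].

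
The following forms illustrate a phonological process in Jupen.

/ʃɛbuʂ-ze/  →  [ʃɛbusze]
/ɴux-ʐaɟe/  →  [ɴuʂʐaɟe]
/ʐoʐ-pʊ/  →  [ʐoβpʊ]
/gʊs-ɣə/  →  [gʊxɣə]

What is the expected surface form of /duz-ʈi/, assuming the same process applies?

The data show regressive place assimilation: /ʂ/ → [s] before /z/; /x/ → [ʂ] before /ʐ/; /ʐ/ → [β] before /p/; /s/ → [x] before /ɣ/. In each pair only place changes, matching the following consonant, while manner and voice stay constant.
The rule targets /z/ (voiced alveolar fricative), which sits before the trigger /ʈ/ (retroflex).
The voiced retroflex fricative is [ʐ], so /z/ → [ʐ].

[duʐʈi]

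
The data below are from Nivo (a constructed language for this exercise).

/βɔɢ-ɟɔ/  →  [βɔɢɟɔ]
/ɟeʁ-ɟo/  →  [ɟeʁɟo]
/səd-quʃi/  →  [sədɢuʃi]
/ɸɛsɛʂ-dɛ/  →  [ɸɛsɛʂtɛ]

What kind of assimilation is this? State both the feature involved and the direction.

progressive voicing assimilation

The segment that alternates is /q/, which surfaces as [ɢ] when adjacent to /d/.
The change voiceless → voiced matches the voicing of the preceding /d/, identifying this as voicing assimilation.
Place and manner are unchanged, so the assimilation is partial, not total.
Checking the remaining alternation: /d/ → [t] after /ʂ/ (voiced → voiceless, matching voiceless) — only voicing changes, and always toward the preceding segment.
Nothing changes in [βɔɢɟɔ], [ɟeʁɟo]: there the adjacent consonants already agree in voicing (/ɟ/ and /ɢ/ are both voiced; /ɟ/ and /ʁ/ are both voiced), so these forms are consistent with the same rule.
The trigger is the preceding segment, so the direction is progressive (perseverative).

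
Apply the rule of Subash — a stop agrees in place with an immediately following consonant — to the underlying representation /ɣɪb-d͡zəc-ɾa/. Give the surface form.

The rule targets /b/ (voiced bilabial stop), which sits before the trigger /d͡z/ (alveolar).
Changing only its place to alveolar gives [d] — the voiced alveolar stop.
At the second juncture, /c/ likewise becomes [t] adjacent to /ɾ/.

[ɣɪdd͡zətɾa]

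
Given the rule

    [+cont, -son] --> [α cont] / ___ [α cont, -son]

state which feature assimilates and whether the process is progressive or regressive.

The shared variable α links the value of [cont] on the target to that of the neighbouring obstruent. [cont] distinguishes stops from fricatives — a manner-of-articulation feature — so this is manner assimilation.
The conditioning segment sits to the right of the focus bar, meaning the trigger follows the segment that changes — regressive assimilation.

regressive manner assimilation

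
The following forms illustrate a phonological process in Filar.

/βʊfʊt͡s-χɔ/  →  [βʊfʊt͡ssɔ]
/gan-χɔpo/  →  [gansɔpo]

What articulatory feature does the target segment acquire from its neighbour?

place

Underlying /χ/ is realised as [s] next to /t͡s/; /t͡s/ itself does not change.
/χ/ is uvular while /t͡s/ is alveolar; the output [s] is alveolar, matching the trigger — so the feature that spreads is place.
Checking the remaining alternation: /χ/ → [s] after /n/ (uvular → alveolar, matching alveolar) — only place changes, and always toward the preceding segment.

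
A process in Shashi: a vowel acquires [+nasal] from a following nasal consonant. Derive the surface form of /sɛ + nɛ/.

[sɛ̃nɛ]

/ɛ/ sits next to the nasal /n/ and is therefore nasalised to [ɛ̃].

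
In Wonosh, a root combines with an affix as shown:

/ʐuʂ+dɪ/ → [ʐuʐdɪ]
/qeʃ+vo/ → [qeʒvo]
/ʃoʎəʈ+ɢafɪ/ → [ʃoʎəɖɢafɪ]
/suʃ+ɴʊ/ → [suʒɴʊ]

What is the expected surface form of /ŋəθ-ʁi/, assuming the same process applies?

The data show regressive voicing assimilation: /ʂ/ → [ʐ] before /d/; /ʃ/ → [ʒ] before /v/; /ʈ/ → [ɖ] before /ɢ/; /ʃ/ → [ʒ] before /ɴ/. In each pair only voicing changes, matching the following consonant, while place and manner stay constant.
/θ/ is a voiceless dental fricative. The following trigger /ʁ/ is voiced, so /θ/ must become voiced as well.
The voiced dental fricative is [ð], so /θ/ → [ð].

[ŋəðʁi]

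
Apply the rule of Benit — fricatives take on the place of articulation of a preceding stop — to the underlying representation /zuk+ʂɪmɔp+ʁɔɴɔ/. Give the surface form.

[zukxɪmɔpβɔɴɔ]

The rule targets /ʂ/ (voiceless retroflex fricative), which sits after the trigger /k/ (velar).
A voiceless velar fricative is [x], so the surface segment is [x].
At the second juncture, /ʁ/ likewise becomes [β] adjacent to /p/.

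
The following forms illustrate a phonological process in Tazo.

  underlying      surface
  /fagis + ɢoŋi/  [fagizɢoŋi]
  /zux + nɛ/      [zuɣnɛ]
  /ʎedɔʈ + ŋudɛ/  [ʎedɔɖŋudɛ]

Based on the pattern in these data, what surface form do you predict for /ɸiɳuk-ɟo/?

The data show regressive voicing assimilation: /s/ → [z] before /ɢ/; /x/ → [ɣ] before /n/; /ʈ/ → [ɖ] before /ŋ/. In each pair only voicing changes, matching the following consonant, while place and manner stay constant.
The rule targets /k/ (voiceless velar stop), which sits before the trigger /ɟ/ (voiced).
The voiced velar stop is [g], so /k/ → [g].

[ɸiɳugɟo]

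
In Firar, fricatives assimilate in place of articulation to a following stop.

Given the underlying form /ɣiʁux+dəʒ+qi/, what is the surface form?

/x/ is a voiceless velar fricative. The following trigger /d/ is alveolar, so /x/ must become alveolar as well.
The voiceless alveolar fricative is [s], so /x/ → [s].
At the second juncture, /ʒ/ likewise becomes [ʁ] adjacent to /q/.

[ɣiʁusdəʁqi]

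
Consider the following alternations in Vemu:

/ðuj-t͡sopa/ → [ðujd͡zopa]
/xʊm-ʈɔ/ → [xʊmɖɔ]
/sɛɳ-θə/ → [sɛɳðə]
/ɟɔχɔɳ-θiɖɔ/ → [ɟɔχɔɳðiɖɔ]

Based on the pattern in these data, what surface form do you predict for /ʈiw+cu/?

[ʈiwɟu]

The data show progressive voicing assimilation: /t͡s/ → [d͡z] after /j/; /ʈ/ → [ɖ] after /m/; /θ/ → [ð] after /ɳ/. In each pair only voicing changes, matching the preceding consonant, while place and manner stay constant.
The rule targets /c/ (voiceless palatal stop), which sits after the trigger /w/ (voiced).
The voiced palatal stop is [ɟ], so /c/ → [ɟ].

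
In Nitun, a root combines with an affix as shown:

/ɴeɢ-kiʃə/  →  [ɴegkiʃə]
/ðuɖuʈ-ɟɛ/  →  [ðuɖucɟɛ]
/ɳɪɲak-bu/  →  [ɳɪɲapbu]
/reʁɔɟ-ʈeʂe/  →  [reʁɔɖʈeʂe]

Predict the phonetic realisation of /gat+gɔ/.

[gakgɔ]

The data show regressive place assimilation: /ɢ/ → [g] before /k/; /ʈ/ → [c] before /ɟ/; /k/ → [p] before /b/; /ɟ/ → [ɖ] before /ʈ/. In each pair only place changes, matching the following consonant, while manner and voice stay constant.
The rule targets /t/ (voiceless alveolar stop), which sits before the trigger /g/ (velar).
The voiceless velar stop is [k], so /t/ → [k].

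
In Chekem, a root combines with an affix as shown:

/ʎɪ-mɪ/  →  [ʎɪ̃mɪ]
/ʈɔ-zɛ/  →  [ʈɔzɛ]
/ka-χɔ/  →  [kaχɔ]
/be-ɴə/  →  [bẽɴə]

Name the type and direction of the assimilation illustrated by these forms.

The vowel /ɪ/ surfaces as nasalised [ɪ̃] next to the following nasal /m/ — it has acquired the [+nasal] feature of its neighbour.
Likewise in the remaining data: /e/ → [ẽ] before /ɴ/ — each time a vowel is nasalised next to a following nasal.
No change occurs in [ʈɔzɛ], [kaχɔ] because the vowel at the boundary is adjacent to an oral consonant, not a nasal (/ɔ/ next to /z/; /a/ next to /χ/).
Because the conditioning nasal is to the right of the vowel that changes, the process is regressive (anticipatory).

regressive nasality assimilation (vowel nasalisation)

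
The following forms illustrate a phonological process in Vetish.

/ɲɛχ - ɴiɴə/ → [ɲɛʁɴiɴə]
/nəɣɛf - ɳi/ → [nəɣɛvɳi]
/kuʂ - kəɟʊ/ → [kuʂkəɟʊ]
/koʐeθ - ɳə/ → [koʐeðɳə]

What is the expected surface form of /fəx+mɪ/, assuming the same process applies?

[fəɣmɪ]

The data show regressive voicing assimilation: /χ/ → [ʁ] before /ɴ/; /f/ → [v] before /ɳ/; /θ/ → [ð] before /ɳ/. In each pair only voicing changes, matching the following consonant, while place and manner stay constant.
Nothing changes in [kuʂkəɟʊ]: there the adjacent consonants already agree in voicing (/ʂ/ and /k/ are both voiceless), so this form is consistent with the same rule.
The rule targets /x/ (voiceless velar fricative), which sits before the trigger /m/ (voiced).
The voiced velar fricative is [ɣ], so /x/ → [ɣ].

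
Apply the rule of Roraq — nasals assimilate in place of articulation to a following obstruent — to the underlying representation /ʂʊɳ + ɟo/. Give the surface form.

/ɳ/ is a voiced retroflex nasal. The following trigger /ɟ/ is palatal, so /ɳ/ must become palatal as well.
The voiced palatal nasal is [ɲ], so /ɳ/ → [ɲ].

[ʂʊɲɟo]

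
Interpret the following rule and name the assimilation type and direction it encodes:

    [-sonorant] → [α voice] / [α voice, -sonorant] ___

The shared variable α links the value of [voice] on the target to the same value on the neighbouring segment, so voicing is the feature that assimilates.
Since the environment is written before the underscore, the trigger precedes the target; the direction is progressive.

progressive voicing assimilation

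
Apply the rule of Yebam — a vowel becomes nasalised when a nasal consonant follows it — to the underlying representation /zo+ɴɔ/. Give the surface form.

The vowel /o/ is adjacent to the following nasal /ɴ/, so it acquires [+nasal] and surfaces as [õ].

[zõɴɔ]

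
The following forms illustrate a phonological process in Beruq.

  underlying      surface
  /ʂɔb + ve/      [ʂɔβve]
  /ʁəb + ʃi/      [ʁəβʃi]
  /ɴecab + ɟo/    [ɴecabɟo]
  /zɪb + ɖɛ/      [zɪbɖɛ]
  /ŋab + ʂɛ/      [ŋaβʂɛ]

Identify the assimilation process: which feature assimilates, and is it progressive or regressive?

Underlying /b/ is realised as [β] next to /v/; /v/ itself does not change.
/b/ is a stop while /v/ is a fricative; the output [β] is a fricative, matching the trigger — so the feature that spreads is manner.
Place and voice are unchanged, so the assimilation is partial, not total.
The other alternating forms pattern the same way: /b/ → [β] before /ʃ/ (stop → fricative, matching a fricative); /b/ → [β] before /ʂ/ (stop → fricative, matching a fricative) — only manner changes, and always toward the following segment.
Nothing changes in [ɴecabɟo], [zɪbɖɛ]: there the adjacent consonants already agree in manner (/b/ and /ɟ/ are both stops; /b/ and /ɖ/ are both stops), so these forms are consistent with the same rule.
The trigger is the following segment, so the direction is regressive (anticipatory).

regressive manner assimilation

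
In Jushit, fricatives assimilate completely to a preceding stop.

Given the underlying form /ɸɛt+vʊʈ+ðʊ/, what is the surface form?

/v/ is the segment targeted by the rule; it sits immediately after /t/, so it assimilates completely and surfaces as [t].
The same rule applies at the second boundary: /ð/ → [ʈ] next to /ʈ/.

[ɸɛttʊʈʈʊ]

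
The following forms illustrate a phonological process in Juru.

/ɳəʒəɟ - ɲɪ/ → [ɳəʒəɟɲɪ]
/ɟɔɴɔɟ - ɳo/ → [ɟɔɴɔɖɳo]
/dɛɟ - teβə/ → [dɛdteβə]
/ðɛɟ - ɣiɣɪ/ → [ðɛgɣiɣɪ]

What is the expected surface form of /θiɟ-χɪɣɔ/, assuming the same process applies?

[θiɢχɪɣɔ]

The data show regressive place assimilation: /ɟ/ → [ɖ] before /ɳ/; /ɟ/ → [d] before /t/; /ɟ/ → [g] before /ɣ/. In each pair only place changes, matching the following consonant, while manner and voice stay constant.
No alternation appears in [ɳəʒəɟɲɪ]: there the adjacent consonants already agree in place (/ɟ/ and /ɲ/ are both palatal), so this form is consistent with the same rule.
/ɟ/ is a voiced palatal stop. The following trigger /χ/ is uvular, so /ɟ/ must become uvular as well.
The voiced uvular stop is [ɢ], so /ɟ/ → [ɢ].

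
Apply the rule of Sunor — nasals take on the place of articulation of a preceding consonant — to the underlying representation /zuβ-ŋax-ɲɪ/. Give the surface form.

/ŋ/ is a voiced velar nasal. The preceding trigger /β/ is bilabial, so /ŋ/ must become bilabial as well.
A voiced bilabial nasal is [m], so the surface segment is [m].
At the second juncture, /ɲ/ likewise becomes [ŋ] adjacent to /x/.

[zuβmaxŋɪ]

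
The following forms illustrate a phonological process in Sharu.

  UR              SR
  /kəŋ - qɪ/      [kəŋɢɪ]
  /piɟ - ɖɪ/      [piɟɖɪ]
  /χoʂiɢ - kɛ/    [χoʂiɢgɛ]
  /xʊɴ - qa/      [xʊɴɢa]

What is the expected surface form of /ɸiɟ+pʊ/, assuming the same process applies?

[ɸiɟbʊ]

The data show progressive voicing assimilation: /q/ → [ɢ] after /ŋ/; /k/ → [g] after /ɢ/; /q/ → [ɢ] after /ɴ/. In each pair only voicing changes, matching the preceding consonant, while place and manner stay constant.
No alternation appears in [piɟɖɪ]: there the adjacent consonants already agree in voicing (/ɖ/ and /ɟ/ are both voiced), so this form is consistent with the same rule.
/p/ is a voiceless bilabial stop. The preceding trigger /ɟ/ is voiced, so /p/ must become voiced as well.
Changing only its voicing to voiced gives [b] — the voiced bilabial stop.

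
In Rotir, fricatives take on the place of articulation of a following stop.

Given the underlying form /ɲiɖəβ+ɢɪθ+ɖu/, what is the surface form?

/β/ is a voiced bilabial fricative. The following trigger /ɢ/ is uvular, so /β/ must become uvular as well.
Changing only its place to uvular gives [ʁ] — the voiced uvular fricative.
At the second juncture, /θ/ likewise becomes [ʂ] adjacent to /ɖ/.

[ɲiɖəʁɢɪʂɖu]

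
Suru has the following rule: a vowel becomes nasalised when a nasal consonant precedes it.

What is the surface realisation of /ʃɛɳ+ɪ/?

/ɪ/ sits next to the nasal /ɳ/ and is therefore nasalised to [ɪ̃].

[ʃɛɳɪ̃]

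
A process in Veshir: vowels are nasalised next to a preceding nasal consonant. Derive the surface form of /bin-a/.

[binã]

The vowel /a/ is adjacent to the preceding nasal /n/, so it acquires [+nasal] and surfaces as [ã].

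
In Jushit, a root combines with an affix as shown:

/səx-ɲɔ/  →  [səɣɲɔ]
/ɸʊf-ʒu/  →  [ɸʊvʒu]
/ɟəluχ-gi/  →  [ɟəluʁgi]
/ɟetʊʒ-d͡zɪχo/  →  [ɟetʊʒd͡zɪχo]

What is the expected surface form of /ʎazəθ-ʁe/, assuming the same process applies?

The data show regressive voicing assimilation: /x/ → [ɣ] before /ɲ/; /f/ → [v] before /ʒ/; /χ/ → [ʁ] before /g/. In each pair only voicing changes, matching the following consonant, while place and manner stay constant.
Nothing changes in [ɟetʊʒd͡zɪχo]: there the adjacent consonants already agree in voicing (/ʒ/ and /d͡z/ are both voiced), so this form is consistent with the same rule.
The rule targets /θ/ (voiceless dental fricative), which sits before the trigger /ʁ/ (voiced).
Changing only its voicing to voiced gives [ð] — the voiced dental fricative.

[ʎazəðʁe]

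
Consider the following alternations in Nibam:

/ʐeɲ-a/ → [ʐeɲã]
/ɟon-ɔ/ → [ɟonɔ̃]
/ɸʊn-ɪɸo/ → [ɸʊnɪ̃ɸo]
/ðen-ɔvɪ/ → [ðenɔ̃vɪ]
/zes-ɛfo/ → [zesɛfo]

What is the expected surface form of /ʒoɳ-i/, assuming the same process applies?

[ʒoɳĩ]

The data show progressive nasality assimilation (vowel nasalisation): /a/ → [ã] after /ɲ/; /ɔ/ → [ɔ̃] after /n/; /ɪ/ → [ɪ̃] after /n/ — a vowel is nasalised by an immediately preceding nasal consonant.
No change occurs in [zesɛfo] because the vowel at the boundary is adjacent to an oral consonant, not a nasal (/ɛ/ next to /s/).
The vowel /i/ is adjacent to the preceding nasal /ɳ/, so it acquires [+nasal] and surfaces as [ĩ].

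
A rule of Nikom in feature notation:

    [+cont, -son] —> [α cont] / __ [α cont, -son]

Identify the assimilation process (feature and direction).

regressive manner assimilation

The shared variable α links the value of [cont] on the target to that of the neighbouring obstruent. [cont] distinguishes stops from fricatives — a manner-of-articulation feature — so this is manner assimilation.
The conditioning segment sits to the right of the focus bar, meaning the trigger follows the segment that changes — regressive assimilation.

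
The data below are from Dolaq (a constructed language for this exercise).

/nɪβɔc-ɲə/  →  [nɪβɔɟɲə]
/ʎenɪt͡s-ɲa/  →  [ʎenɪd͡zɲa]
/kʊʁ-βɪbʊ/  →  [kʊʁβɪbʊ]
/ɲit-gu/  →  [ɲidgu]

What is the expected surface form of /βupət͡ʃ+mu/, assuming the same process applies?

The data show regressive voicing assimilation: /c/ → [ɟ] before /ɲ/; /t͡s/ → [d͡z] before /ɲ/; /t/ → [d] before /g/. In each pair only voicing changes, matching the following consonant, while place and manner stay constant.
Nothing changes in [kʊʁβɪbʊ]: there the adjacent consonants already agree in voicing (/ʁ/ and /β/ are both voiced), so this form is consistent with the same rule.
The rule targets /t͡ʃ/ (voiceless postalveolar affricate), which sits before the trigger /m/ (voiced).
Changing only its voicing to voiced gives [d͡ʒ] — the voiced postalveolar affricate.

[βupəd͡ʒmu]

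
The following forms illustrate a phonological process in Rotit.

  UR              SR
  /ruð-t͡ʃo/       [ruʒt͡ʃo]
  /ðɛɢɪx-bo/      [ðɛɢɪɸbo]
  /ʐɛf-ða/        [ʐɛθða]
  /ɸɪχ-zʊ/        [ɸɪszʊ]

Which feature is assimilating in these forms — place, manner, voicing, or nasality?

Underlying /ð/ is realised as [ʒ] next to /t͡ʃ/; /t͡ʃ/ itself does not change.
/ð/ is dental while /t͡ʃ/ is postalveolar; the output [ʒ] is postalveolar, matching the trigger — so the feature that spreads is place.
The same holds elsewhere in the data: /x/ → [ɸ] before /b/ (velar → bilabial, matching bilabial); /f/ → [θ] before /ð/ (labiodental → dental, matching dental); /χ/ → [s] before /z/ (uvular → alveolar, matching alveolar) — only place changes, and always toward the following segment.

place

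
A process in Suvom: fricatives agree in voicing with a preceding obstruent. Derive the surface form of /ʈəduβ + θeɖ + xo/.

The rule targets /θ/ (voiceless dental fricative), which sits after the trigger /β/ (voiced).
The voiced dental fricative is [ð], so /θ/ → [ð].
The same rule applies at the second boundary: /x/ → [ɣ] next to /ɖ/.

[ʈəduβðeɖɣo]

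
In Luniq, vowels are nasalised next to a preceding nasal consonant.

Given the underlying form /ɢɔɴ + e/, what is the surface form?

/e/ sits next to the nasal /ɴ/ and is therefore nasalised to [ẽ].

[ɢɔɴẽ]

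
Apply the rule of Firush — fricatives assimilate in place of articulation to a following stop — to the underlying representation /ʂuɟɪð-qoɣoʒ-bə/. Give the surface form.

[ʂuɟɪʁqoɣoβbə]

The rule targets /ð/ (voiced dental fricative), which sits before the trigger /q/ (uvular).
Changing only its place to uvular gives [ʁ] — the voiced uvular fricative.
The same rule applies at the second boundary: /ʒ/ → [β] next to /b/.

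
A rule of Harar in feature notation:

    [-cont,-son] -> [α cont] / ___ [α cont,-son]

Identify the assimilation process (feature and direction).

The shared variable α links the value of [cont] on the target to that of the neighbouring obstruent. [cont] distinguishes stops from fricatives — a manner-of-articulation feature — so this is manner assimilation.
Since the environment is written after the underscore, the trigger follows the target; the direction is regressive.

regressive manner assimilation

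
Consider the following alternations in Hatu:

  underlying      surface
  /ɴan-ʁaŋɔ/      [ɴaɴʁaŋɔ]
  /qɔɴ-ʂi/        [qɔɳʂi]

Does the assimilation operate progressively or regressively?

The segment that alternates is /n/, which surfaces as [ɴ] when adjacent to /ʁ/.
The change alveolar → uvular matches the place of the following /ʁ/, identifying this as place assimilation.
The other alternating form patterns the same way: /ɴ/ → [ɳ] before /ʂ/ (uvular → retroflex, matching retroflex) — only place changes, and always toward the following segment.
Since the segment that changes precedes the conditioning segment, the assimilation is regressive.

regressive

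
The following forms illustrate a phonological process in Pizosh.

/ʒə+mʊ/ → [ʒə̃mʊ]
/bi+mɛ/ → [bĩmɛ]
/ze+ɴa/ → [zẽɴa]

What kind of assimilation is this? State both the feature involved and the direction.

regressive nasality assimilation (vowel nasalisation)

The vowel /ə/ surfaces as nasalised [ə̃] next to the following nasal /m/ — it has acquired the [+nasal] feature of its neighbour.
The other forms show the same pattern: /i/ → [ĩ] before /m/; /e/ → [ẽ] before /ɴ/ — each time a vowel is nasalised next to a following nasal.
Because the conditioning nasal is to the right of the vowel that changes, the process is regressive (anticipatory).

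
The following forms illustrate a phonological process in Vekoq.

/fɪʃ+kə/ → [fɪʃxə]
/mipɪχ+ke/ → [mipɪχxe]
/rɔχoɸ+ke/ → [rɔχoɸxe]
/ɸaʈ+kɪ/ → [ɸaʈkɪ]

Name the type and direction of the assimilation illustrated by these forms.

The segment that alternates is /k/, which surfaces as [x] when adjacent to /ʃ/.
The change stop → fricative matches the manner of the preceding /ʃ/, identifying this as manner assimilation.
Place and voice are unchanged, so the assimilation is partial, not total.
Checking the remaining alternations: /k/ → [x] after /χ/ (stop → fricative, matching a fricative); /k/ → [x] after /ɸ/ (stop → fricative, matching a fricative) — only manner changes, and always toward the preceding segment.
No alternation appears in [ɸaʈkɪ]: there the adjacent consonants already agree in manner (/k/ and /ʈ/ are both stops), so this form is consistent with the same rule.
Since the segment that changes follows the conditioning segment, the assimilation is progressive.

progressive manner assimilation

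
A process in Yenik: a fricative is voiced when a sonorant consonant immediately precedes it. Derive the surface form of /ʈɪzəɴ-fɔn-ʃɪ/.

[ʈɪzəɴvɔnʒɪ]

/f/ is a voiceless labiodental fricative. The preceding trigger /ɴ/ is voiced, so /f/ must become voiced as well.
The voiced labiodental fricative is [v], so /f/ → [v].
At the second juncture, /ʃ/ likewise becomes [ʒ] adjacent to /n/.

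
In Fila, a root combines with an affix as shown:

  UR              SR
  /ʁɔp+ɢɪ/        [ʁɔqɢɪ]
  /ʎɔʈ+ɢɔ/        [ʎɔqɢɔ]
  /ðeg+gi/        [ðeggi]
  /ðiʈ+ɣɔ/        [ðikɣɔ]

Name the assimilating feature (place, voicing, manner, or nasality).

Underlying /p/ is realised as [q] next to /ɢ/; /ɢ/ itself does not change.
/p/ is bilabial while /ɢ/ is uvular; the output [q] is uvular, matching the trigger — so the feature that spreads is place.
The other alternating forms pattern the same way: /ʈ/ → [q] before /ɢ/ (retroflex → uvular, matching uvular); /ʈ/ → [k] before /ɣ/ (retroflex → velar, matching velar) — only place changes, and always toward the following segment.
Nothing changes in [ðeggi]: there the adjacent consonants already agree in place (/g/ and /g/ are both velar), so this form is consistent with the same rule.

place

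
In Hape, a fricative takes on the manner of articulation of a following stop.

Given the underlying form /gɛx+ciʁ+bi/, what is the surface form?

/x/ is a voiceless velar fricative. The following trigger /c/ is a stop, so /x/ must become a stop as well.
Changing only its manner to stop gives [k] — the voiceless velar stop.
The same rule applies at the second boundary: /ʁ/ → [ɢ] next to /b/.

[gɛkciɢbi]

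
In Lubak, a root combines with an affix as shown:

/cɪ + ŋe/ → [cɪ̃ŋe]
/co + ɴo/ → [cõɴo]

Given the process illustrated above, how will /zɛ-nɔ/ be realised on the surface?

The data show regressive nasality assimilation (vowel nasalisation): /ɪ/ → [ɪ̃] before /ŋ/; /o/ → [õ] before /ɴ/ — a vowel is nasalised by an immediately following nasal consonant.
/ɛ/ sits next to the nasal /n/ and is therefore nasalised to [ɛ̃].

[zɛ̃nɔ]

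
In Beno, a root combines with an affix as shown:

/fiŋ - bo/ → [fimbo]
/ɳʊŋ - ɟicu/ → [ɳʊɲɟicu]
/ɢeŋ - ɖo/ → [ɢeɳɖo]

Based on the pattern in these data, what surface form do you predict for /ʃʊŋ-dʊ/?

The data show regressive place assimilation: /ŋ/ → [m] before /b/; /ŋ/ → [ɲ] before /ɟ/; /ŋ/ → [ɳ] before /ɖ/. In each pair only place changes, matching the following consonant, while manner and voice stay constant.
/ŋ/ is a voiced velar nasal. The following trigger /d/ is alveolar, so /ŋ/ must become alveolar as well.
Changing only its place to alveolar gives [n] — the voiced alveolar nasal.

[ʃʊndʊ]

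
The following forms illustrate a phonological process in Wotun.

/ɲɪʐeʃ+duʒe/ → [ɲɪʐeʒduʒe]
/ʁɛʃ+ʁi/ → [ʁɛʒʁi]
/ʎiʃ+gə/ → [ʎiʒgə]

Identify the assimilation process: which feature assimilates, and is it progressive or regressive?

Underlying /ʃ/ is realised as [ʒ] next to /d/; /d/ itself does not change.
The change voiceless → voiced matches the voicing of the following /d/, identifying this as voicing assimilation.
Place and manner are unchanged, so the assimilation is partial, not total.
The other alternating forms pattern the same way: /ʃ/ → [ʒ] before /ʁ/ (voiceless → voiced, matching voiced); /ʃ/ → [ʒ] before /g/ (voiceless → voiced, matching voiced) — only voicing changes, and always toward the following segment.
The trigger is the following segment, so the direction is regressive (anticipatory).

regressive voicing assimilation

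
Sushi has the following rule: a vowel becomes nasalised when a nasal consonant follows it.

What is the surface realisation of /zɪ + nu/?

The vowel /ɪ/ is adjacent to the following nasal /n/, so it acquires [+nasal] and surfaces as [ɪ̃].

[zɪ̃nu]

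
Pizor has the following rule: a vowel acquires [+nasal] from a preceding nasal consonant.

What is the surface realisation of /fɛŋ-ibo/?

[fɛŋĩbo]

The vowel /i/ is adjacent to the preceding nasal /ŋ/, so it acquires [+nasal] and surfaces as [ĩ].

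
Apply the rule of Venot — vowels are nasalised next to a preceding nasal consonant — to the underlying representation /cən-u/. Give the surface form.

The vowel /u/ is adjacent to the preceding nasal /n/, so it acquires [+nasal] and surfaces as [ũ].

[cənũ]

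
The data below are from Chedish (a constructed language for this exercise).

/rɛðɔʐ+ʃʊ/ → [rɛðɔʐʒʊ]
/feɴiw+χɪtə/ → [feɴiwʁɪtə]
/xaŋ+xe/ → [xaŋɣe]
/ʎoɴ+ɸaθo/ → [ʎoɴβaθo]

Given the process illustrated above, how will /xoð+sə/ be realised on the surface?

The data show progressive voicing assimilation: /ʃ/ → [ʒ] after /ʐ/; /χ/ → [ʁ] after /w/; /x/ → [ɣ] after /ŋ/; /ɸ/ → [β] after /ɴ/. In each pair only voicing changes, matching the preceding consonant, while place and manner stay constant.
The rule targets /s/ (voiceless alveolar fricative), which sits after the trigger /ð/ (voiced).
The voiced alveolar fricative is [z], so /s/ → [z].

[xoðzə]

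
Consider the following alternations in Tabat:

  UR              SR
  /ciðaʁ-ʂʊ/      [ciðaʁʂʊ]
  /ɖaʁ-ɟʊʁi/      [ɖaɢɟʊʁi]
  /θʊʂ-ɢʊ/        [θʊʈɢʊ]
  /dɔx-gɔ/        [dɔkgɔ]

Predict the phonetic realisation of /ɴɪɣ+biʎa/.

The data show regressive manner assimilation: /ʁ/ → [ɢ] before /ɟ/; /ʂ/ → [ʈ] before /ɢ/; /x/ → [k] before /g/. In each pair only manner changes, matching the following consonant, while place and voice stay constant.
No alternation appears in [ciðaʁʂʊ]: there the adjacent consonants already agree in manner (/ʁ/ and /ʂ/ are both fricatives), so this form is consistent with the same rule.
The rule targets /ɣ/ (voiced velar fricative), which sits before the trigger /b/ (stop).
A voiced velar stop is [g], so the surface segment is [g].

[ɴɪgbiʎa]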